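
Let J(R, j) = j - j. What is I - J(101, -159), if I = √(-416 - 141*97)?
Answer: I*√14093 ≈ 118.71*I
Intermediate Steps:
J(R, j) = 0
I = I*√14093 (I = √(-416 - 13677) = √(-14093) = I*√14093 ≈ 118.71*I)
I - J(101, -159) = I*√14093 - 1*0 = I*√14093 + 0 = I*√14093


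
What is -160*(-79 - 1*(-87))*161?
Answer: -206080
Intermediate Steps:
-160*(-79 - 1*(-87))*161 = -160*(-79 + 87)*161 = -160*8*161 = -1280*161 = -206080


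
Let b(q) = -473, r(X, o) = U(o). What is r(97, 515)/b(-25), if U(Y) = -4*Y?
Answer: 2060/473 ≈ 4.3552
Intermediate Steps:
r(X, o) = -4*o
r(97, 515)/b(-25) = -4*515/(-473) = -2060*(-1/473) = 2060/473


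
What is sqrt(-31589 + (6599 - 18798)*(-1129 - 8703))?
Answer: sqrt(119908979) ≈ 10950.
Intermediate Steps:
sqrt(-31589 + (6599 - 18798)*(-1129 - 8703)) = sqrt(-31589 - 12199*(-9832)) = sqrt(-31589 + 119940568) = sqrt(119908979)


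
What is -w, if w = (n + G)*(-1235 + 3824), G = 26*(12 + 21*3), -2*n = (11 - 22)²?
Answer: -9783831/2 ≈ -4.8919e+6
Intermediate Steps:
n = -121/2 (n = -(11 - 22)²/2 = -½*(-11)² = -½*121 = -121/2 ≈ -60.500)
G = 1950 (G = 26*(12 + 63) = 26*75 = 1950)
w = 9783831/2 (w = (-121/2 + 1950)*(-1235 + 3824) = (3779/2)*2589 = 9783831/2 ≈ 4.8919e+6)
-w = -1*9783831/2 = -9783831/2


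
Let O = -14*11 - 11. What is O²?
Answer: 27225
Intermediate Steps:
O = -165 (O = -154 - 11 = -165)
O² = (-165)² = 27225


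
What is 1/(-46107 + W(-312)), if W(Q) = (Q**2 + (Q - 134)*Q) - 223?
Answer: 1/190166 ≈ 5.2586e-6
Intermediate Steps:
W(Q) = -223 + Q**2 + Q*(-134 + Q) (W(Q) = (Q**2 + (-134 + Q)*Q) - 223 = (Q**2 + Q*(-134 + Q)) - 223 = -223 + Q**2 + Q*(-134 + Q))
1/(-46107 + W(-312)) = 1/(-46107 + (-223 - 134*(-312) + 2*(-312)**2)) = 1/(-46107 + (-223 + 41808 + 2*97344)) = 1/(-46107 + (-223 + 41808 + 194688)) = 1/(-46107 + 236273) = 1/190166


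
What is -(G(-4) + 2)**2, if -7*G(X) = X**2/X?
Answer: -324/49 ≈ -6.6122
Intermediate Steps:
G(X) = -X/7 (G(X) = -X**2/(7*X) = -X/7)
-(G(-4) + 2)**2 = -(-1/7*(-4) + 2)**2 = -(4/7 + 2)**2 = -(18/7)**2 = -1*324/49 = -324/49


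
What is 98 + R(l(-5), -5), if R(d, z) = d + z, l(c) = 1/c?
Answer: 464/5 ≈ 92.800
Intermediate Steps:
l(c) = 1/c
98 + R(l(-5), -5) = 98 + (1/(-5) - 5) = 98 + (-⅕ - 5) = 98 - 26/5 = 464/5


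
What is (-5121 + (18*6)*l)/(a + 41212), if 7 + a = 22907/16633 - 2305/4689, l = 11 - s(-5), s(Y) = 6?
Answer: -357281979597/3213735076943 ≈ -0.11117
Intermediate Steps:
l = 5 (l = 11 - 1*6 = 11 - 6 = 5)
a = -476873101/77992137 (a = -7 + (22907/16633 - 2305/4689) = -7 + 69071858/77992137 = -476873101/77992137 ≈ -6.1144)
(-5121 + (18*6)*l)/(a + 41212) = (-5121 + (18*6)*5)/(-476873101/77992137 + 41212) = (-5121 + 108*5)/(3213735076943/77992137) = (-5121 + 540)*(77992137/3213735076943) = -4581*77992137/3213735076943 = -357281979597/3213735076943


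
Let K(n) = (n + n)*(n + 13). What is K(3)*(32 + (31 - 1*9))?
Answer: 5184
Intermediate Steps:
K(n) = 2*n*(13 + n) (K(n) = (2*n)*(13 + n) = 2*n*(13 + n))
K(3)*(32 + (31 - 1*9)) = (2*3*(13 + 3))*(32 + (31 - 1*9)) = (2*3*16)*(32 + (31 - 9)) = 96*(32 + 22) = 96*54 = 5184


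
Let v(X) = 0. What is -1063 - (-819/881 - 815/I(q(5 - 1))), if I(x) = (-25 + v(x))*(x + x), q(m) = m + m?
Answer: -74998323/70480 ≈ -1064.1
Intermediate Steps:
q(m) = 2*m
I(x) = -50*x (I(x) = (-25 + 0)*(x + x) = -50*x)
-1063 - (-819/881 - 815/I(q(5 - 1))) = -1063 - (-819/881 - 815*(-1/(100*(5 - 1)))) = -1063 - (-819*1/881 - 815/((-100*4))) = -1063 - (-819/881 - 815/((-50*8))) = -1063 - (-819/881 - 815/(-400)) = -1063 - (-819/881 - 815*(-1/400)) = -1063 - (-819/881 + 163/80) = -1063 - 1*78083/70480 = -1063 - 78083/70480 = -74998323/70480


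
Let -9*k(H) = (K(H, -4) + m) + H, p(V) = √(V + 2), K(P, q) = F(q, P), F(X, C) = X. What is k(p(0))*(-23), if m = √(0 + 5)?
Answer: -92/9 + 23*√2/9 + 23*√5/9 ≈ -0.89373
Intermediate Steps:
K(P, q) = q
m = √5 ≈ 2.2361
p(V) = √(2 + V)
k(H) = 4/9 - H/9 - √5/9 (k(H) = -((-4 + √5) + H)/9 = -(-4 + H + √5)/9 = 4/9 - H/9 - √5/9)
k(p(0))*(-23) = (4/9 - √(2 + 0)/9 - √5/9)*(-23) = (4/9 - √2/9 - √5/9)*(-23) = -92/9 + 23*√2/9 + 23*√5/9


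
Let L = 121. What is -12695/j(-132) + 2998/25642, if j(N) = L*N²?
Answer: 2997585101/27030565584 ≈ 0.11090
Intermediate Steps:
j(N) = 121*N²
-12695/j(-132) + 2998/25642 = -12695/(121*(-132)²) + 2998/25642 = -12695/(121*17424) + 2998*(1/25642) = -12695/2108304 + 1499/12821 = 2997585101/27030565584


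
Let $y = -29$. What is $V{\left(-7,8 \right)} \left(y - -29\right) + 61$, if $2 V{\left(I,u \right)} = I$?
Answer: $61$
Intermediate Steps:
$V{\left(I,u \right)} = \frac{I}{2}$
$V{\left(-7,8 \right)} \left(y - -29\right) + 61 = \frac{1}{2} \left(-7\right) \left(-29 - -29\right) + 61 = - \frac{7 \left(-29 + 29\right)}{2} + 61 = \left(- \frac{7}{2}\right) 0 + 61 = 0 + 61 = 61$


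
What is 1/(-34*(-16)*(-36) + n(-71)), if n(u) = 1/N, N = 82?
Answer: -82/1605887 ≈ -5.1062e-5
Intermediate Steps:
n(u) = 1/82
1/(-34*(-16)*(-36) + n(-71)) = 1/(-34*(-16)*(-36) + 1/82) = 1/(544*(-36) + 1/82) = 1/(-19584 + 1/82) = 1/(-1605887/82) = -82/1605887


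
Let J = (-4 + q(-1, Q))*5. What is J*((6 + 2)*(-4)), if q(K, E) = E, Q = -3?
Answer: 1120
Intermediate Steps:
J = -35 (J = (-4 - 3)*5 = -7*5 = -35)
J*((6 + 2)*(-4)) = -35*(6 + 2)*(-4) = -280*(-4) = -35*(-32) = 1120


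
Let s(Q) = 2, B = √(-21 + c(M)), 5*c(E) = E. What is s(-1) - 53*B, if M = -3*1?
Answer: 2 - 318*I*√15/5 ≈ 2.0 - 246.32*I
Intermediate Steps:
M = -3
c(E) = E/5
B = 6*I*√15/5 (B = √(-21 + (⅕)*(-3)) = √(-21 - ⅗) = √(-108/5) = 6*I*√15/5 ≈ 4.6476*I)
s(-1) - 53*B = 2 - 318*I*√15/5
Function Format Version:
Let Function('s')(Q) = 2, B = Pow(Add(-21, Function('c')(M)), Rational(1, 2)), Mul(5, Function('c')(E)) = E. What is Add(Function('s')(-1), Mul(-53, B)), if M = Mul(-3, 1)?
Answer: Add(2, Mul(Rational(-318, 5), I, Pow(15, Rational(1, 2)))) ≈ Add(2.0000, Mul(-246.32, I))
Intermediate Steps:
M = -3
Function('c')(E) = Mul(Rational(1, 5), E)
B = Mul(Rational(6, 5), I, Pow(15, Rational(1, 2))) (B = Pow(Add(-21, Mul(Rational(1, 5), -3)), Rational(1, 2)) = Pow(Add(-21, Rational(-3, 5)), Rational(1, 2)) = Pow(Rational(-108, 5), Rational(1, 2)) = Mul(Rational(6, 5), I, Pow(15, Rational(1, 2))) ≈ Mul(4.6476, I))
Add(Function('s')(-1), Mul(-53, B)) = Add(2, Mul(-53, Mul(Rational(6, 5), I, Pow(15, Rational(1, 2))))) = Add(2, Mul(Rational(-318, 5), I, Pow(15, Rational(1, 2))))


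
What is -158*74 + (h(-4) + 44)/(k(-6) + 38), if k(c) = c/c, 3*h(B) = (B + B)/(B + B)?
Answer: -1367831/117 ≈ -11691.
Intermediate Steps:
h(B) = 1/3 (h(B) = ((B + B)/(B + B))/3 = ((2*B)/((2*B)))/3 = ((2*B)*(1/(2*B)))/3 = (1/3)*1 = 1/3)
k(c) = 1
-158*74 + (h(-4) + 44)/(k(-6) + 38) = -158*74 + (1/3 + 44)/(1 + 38) = -11692 + (133/3)/39 = -11692 + (133/3)*(1/39) = -11692 + 133/117 = -1367831/117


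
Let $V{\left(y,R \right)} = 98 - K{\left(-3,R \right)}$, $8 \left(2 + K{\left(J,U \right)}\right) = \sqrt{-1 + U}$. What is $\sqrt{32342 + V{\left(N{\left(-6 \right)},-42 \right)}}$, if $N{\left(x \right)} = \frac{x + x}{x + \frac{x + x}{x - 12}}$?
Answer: $\frac{\sqrt{519072 - 2 i \sqrt{43}}}{4} \approx 180.12 - 0.0022754 i$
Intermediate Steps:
$K{\left(J,U \right)} = -2 + \frac{\sqrt{-1 + U}}{8}$
$N{\left(x \right)} = \frac{2 x}{x + \frac{2 x}{-12 + x}}$
$V{\left(y,R \right)} = 100 - \frac{\sqrt{-1 + R}}{8}$ ($V{\left(y,R \right)} = 98 - \left(-2 + \frac{\sqrt{-1 + R}}{8}\right) = 100 - \frac{\sqrt{-1 + R}}{8}$)
$\sqrt{32342 + V{\left(N{\left(-6 \right)},-42 \right)}} = \sqrt{32342 + \left(100 - \frac{\sqrt{-1 - 42}}{8}\right)} = \sqrt{32342 + \left(100 - \frac{\sqrt{-43}}{8}\right)} = \sqrt{32342 + \left(100 - \frac{i \sqrt{43}}{8}\right)} = \sqrt{32442 - \frac{i \sqrt{43}}{8}}$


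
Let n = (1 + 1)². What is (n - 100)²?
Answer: 9216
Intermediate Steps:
n = 4 (n = 2² = 4)
(n - 100)² = (4 - 100)² = (-96)² = 9216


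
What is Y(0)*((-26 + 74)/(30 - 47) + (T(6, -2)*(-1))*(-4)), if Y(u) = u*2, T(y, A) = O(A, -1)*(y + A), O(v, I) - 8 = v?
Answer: 0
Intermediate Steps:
O(v, I) = 8 + v
T(y, A) = (8 + A)*(A + y) (T(y, A) = (8 + A)*(y + A) = (8 + A)*(A + y))
Y(u) = 2*u
Y(0)*((-26 + 74)/(30 - 47) + (T(6, -2)*(-1))*(-4)) = (2*0)*((-26 + 74)/(30 - 47) + (((8 - 2)*(-2 + 6))*(-1))*(-4)) = 0*(48/(-17) + ((6*4)*(-1))*(-4)) = 0*(48*(-1/17) + (24*(-1))*(-4)) = 0*(-48/17 - 24*(-4)) = 0*(-48/17 + 96) = 0*(1584/17) = 0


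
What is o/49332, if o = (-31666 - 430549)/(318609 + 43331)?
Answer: -92443/3571044816 ≈ -2.5887e-5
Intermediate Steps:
o = -92443/72388 (o = -462215/361940 = -462215*1/361940 = -92443/72388 ≈ -1.2770)
o/49332 = -92443/72388/49332 = -92443/72388*1/49332 = -92443/3571044816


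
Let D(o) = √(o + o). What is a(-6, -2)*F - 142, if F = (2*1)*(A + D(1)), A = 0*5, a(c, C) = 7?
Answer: -142 + 14*√2 ≈ -122.20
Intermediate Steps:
D(o) = √2*√o (D(o) = √(2*o) = √2*√o)
A = 0
F = 2*√2 (F = (2*1)*(0 + √2*√1) = 2*(0 + √2*1) = 2*(0 + √2) = 2*√2 ≈ 2.8284)
a(-6, -2)*F - 142 = 7*(2*√2) - 142 = 14*√2 - 142 = -142 + 14*√2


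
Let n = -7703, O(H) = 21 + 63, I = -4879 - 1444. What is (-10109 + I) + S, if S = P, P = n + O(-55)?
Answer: -24051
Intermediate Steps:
I = -6323
O(H) = 84
P = -7619 (P = -7703 + 84 = -7619)
S = -7619
(-10109 + I) + S = (-10109 - 6323) - 7619 = -16432 - 7619 = -24051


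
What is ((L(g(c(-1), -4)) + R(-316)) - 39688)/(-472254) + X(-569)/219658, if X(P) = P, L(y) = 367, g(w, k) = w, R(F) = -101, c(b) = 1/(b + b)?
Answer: 4195322575/51867184566 ≈ 0.080886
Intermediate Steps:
c(b) = 1/(2*b)
((L(g(c(-1), -4)) + R(-316)) - 39688)/(-472254) + X(-569)/219658 = ((367 - 101) - 39688)/(-472254) - 569/219658 = (266 - 39688)*(-1/472254) - 569*1/219658 = -39422*(-1/472254) - 569/219658 = 19711/236127 - 569/219658 = 4195322575/51867184566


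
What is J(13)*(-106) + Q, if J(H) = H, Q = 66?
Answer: -1312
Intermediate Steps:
J(13)*(-106) + Q = 13*(-106) + 66 = -1378 + 66 = -1312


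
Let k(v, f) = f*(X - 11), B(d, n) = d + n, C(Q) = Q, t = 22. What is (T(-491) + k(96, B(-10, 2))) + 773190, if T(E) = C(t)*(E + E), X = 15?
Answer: 751554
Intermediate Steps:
T(E) = 44*E (T(E) = 22*(E + E) = 22*(2*E) = 44*E)
k(v, f) = 4*f (k(v, f) = f*(15 - 11) = f*4 = 4*f)
(T(-491) + k(96, B(-10, 2))) + 773190 = (44*(-491) + 4*(-10 + 2)) + 773190 = (-21604 + 4*(-8)) + 773190 = (-21604 - 32) + 773190 = -21636 + 773190 = 751554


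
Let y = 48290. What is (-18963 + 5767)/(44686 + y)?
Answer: -3299/23244 ≈ -0.14193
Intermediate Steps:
(-18963 + 5767)/(44686 + y) = (-18963 + 5767)/(44686 + 48290) = -13196/92976 = -13196*1/92976 = -3299/23244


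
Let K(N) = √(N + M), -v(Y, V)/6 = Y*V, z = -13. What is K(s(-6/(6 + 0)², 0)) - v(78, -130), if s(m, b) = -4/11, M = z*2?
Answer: -60840 + I*√3190/11 ≈ -60840.0 + 5.1346*I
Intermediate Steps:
M = -26 (M = -13*2 = -26)
s(m, b) = -4/11 (s(m, b) = -4*1/11 = -4/11)
v(Y, V) = -6*V*Y (v(Y, V) = -6*Y*V = -6*V*Y)
K(N) = √(-26 + N) (K(N) = √(N - 26) = √(-26 + N))
K(s(-6/(6 + 0)², 0)) - v(78, -130) = √(-26 - 4/11) - (-6)*(-130)*78 = √(-290/11) - 1*60840 = I*√3190/11 - 60840 = -60840 + I*√3190/11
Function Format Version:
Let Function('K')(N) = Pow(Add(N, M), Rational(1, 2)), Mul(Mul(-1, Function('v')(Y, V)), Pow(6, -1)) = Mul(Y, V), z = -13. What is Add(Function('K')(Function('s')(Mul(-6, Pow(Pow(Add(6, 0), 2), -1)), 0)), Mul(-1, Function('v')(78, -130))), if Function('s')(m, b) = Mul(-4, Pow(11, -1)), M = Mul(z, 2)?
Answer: Add(-60840, Mul(Rational(1, 11), I, Pow(3190, Rational(1, 2)))) ≈ Add(-60840., Mul(5.1346, I))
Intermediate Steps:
M = -26 (M = Mul(-13, 2) = -26)
Function('s')(m, b) = Rational(-4, 11) (Function('s')(m, b) = Mul(-4, Rational(1, 11)) = Rational(-4, 11))
Function('v')(Y, V) = Mul(-6, V, Y) (Function('v')(Y, V) = Mul(-6, Mul(Y, V)) = Mul(-6, Mul(V, Y)) = Mul(-6, V, Y))
Function('K')(N) = Pow(Add(-26, N), Rational(1, 2)) (Function('K')(N) = Pow(Add(N, -26), Rational(1, 2)) = Pow(Add(-26, N), Rational(1, 2)))
Add(Function('K')(Function('s')(Mul(-6, Pow(Pow(Add(6, 0), 2), -1)), 0)), Mul(-1, Function('v')(78, -130))) = Add(Pow(Add(-26, Rational(-4, 11)), Rational(1, 2)), Mul(-1, Mul(-6, -130, 78))) = Add(Pow(Rational(-290, 11), Rational(1, 2)), Mul(-1, 60840)) = Add(Mul(Rational(1, 11), I, Pow(3190, Rational(1, 2))), -60840) = Add(-60840, Mul(Rational(1, 11), I, Pow(3190, Rational(1, 2))))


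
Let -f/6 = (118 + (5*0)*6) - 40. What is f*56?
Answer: -26208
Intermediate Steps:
f = -468 (f = -6*((118 + (5*0)*6) - 40) = -6*((118 + 0*6) - 40) = -6*((118 + 0) - 40) = -6*(118 - 40) = -6*78 = -468)
f*56 = -468*56 = -26208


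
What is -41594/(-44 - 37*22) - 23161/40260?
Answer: 25071247/523380 ≈ 47.903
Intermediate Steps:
-41594/(-44 - 37*22) - 23161/40260 = -41594/(-44 - 814) - 23161*1/40260 = -41594/(-858) - 23161/40260 = -41594*(-1/858) - 23161/40260 = 20797/429 - 23161/40260 = 25071247/523380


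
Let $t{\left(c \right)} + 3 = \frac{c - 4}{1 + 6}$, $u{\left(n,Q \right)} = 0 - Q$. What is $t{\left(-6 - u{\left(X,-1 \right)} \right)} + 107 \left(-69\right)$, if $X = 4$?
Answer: $- \frac{51713}{7} \approx -7387.6$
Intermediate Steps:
$u{\left(n,Q \right)} = - Q$
$t{\left(c \right)} = - \frac{25}{7} + \frac{c}{7}$ ($t{\left(c \right)} = -3 + \frac{c - 4}{1 + 6} = -3 + \frac{-4 + c}{7} = -3 + \left(-4 + c\right) \frac{1}{7} = -3 + \left(- \frac{4}{7} + \frac{c}{7}\right) = - \frac{25}{7} + \frac{c}{7}$)
$t{\left(-6 - u{\left(X,-1 \right)} \right)} + 107 \left(-69\right) = \left(- \frac{25}{7} + \frac{-6 - \left(-1\right) \left(-1\right)}{7}\right) + 107 \left(-69\right) = \left(- \frac{25}{7} + \frac{-6 - 1}{7}\right) - 7383 = \left(- \frac{25}{7} + \frac{1}{7} \left(-7\right)\right) - 7383 = \left(- \frac{25}{7} - 1\right) - 7383 = - \frac{32}{7} - 7383 = - \frac{51713}{7}$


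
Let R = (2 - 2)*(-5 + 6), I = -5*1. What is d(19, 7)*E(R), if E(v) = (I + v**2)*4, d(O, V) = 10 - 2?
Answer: -160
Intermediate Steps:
d(O, V) = 8
I = -5
R = 0 (R = 0*1 = 0)
E(v) = -20 + 4*v**2 (E(v) = (-5 + v**2)*4 = -20 + 4*v**2)
d(19, 7)*E(R) = 8*(-20 + 4*0**2) = 8*(-20 + 4*0) = 8*(-20 + 0) = 8*(-20) = -160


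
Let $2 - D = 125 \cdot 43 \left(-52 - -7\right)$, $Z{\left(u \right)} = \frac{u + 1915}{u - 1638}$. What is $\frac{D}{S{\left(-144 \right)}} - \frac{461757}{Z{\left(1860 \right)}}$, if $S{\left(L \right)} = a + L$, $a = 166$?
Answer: $- \frac{1342135513}{83050} \approx -16161.0$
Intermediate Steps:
$Z{\left(u \right)} = \frac{1915 + u}{-1638 + u}$
$S{\left(L \right)} = 166 + L$
$D = 241877$ ($D = 2 - 125 \cdot 43 \left(-52 - -7\right) = 2 - 5375 \left(-52 + 7\right) = 2 - 5375 \left(-45\right) = 2 - -241875 = 2 + 241875 = 241877$)
$\frac{D}{S{\left(-144 \right)}} - \frac{461757}{Z{\left(1860 \right)}} = \frac{241877}{166 - 144} - \frac{461757}{\frac{1}{-1638 + 1860} \left(1915 + 1860\right)} = \frac{241877}{22} - \frac{461757}{\frac{1}{222} \cdot 3775} = 241877 \cdot \frac{1}{22} - \frac{461757}{\frac{1}{222} \cdot 3775} = \frac{241877}{22} - \frac{461757}{\frac{3775}{222}} = \frac{241877}{22} - \frac{102510054}{3775} = - \frac{1342135513}{83050}$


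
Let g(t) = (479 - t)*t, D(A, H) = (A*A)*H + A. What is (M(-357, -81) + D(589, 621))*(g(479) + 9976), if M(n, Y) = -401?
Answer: 2149210774904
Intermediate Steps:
D(A, H) = A + H*A² (D(A, H) = A²*H + A = H*A² + A = A + H*A²)
g(t) = t*(479 - t)
(M(-357, -81) + D(589, 621))*(g(479) + 9976) = (-401 + 589*(1 + 589*621))*(479*(479 - 1*479) + 9976) = (-401 + 589*(1 + 365769))*(479*(479 - 479) + 9976) = (-401 + 589*365770)*(479*0 + 9976) = (-401 + 215438530)*(0 + 9976) = 215438129*9976 = 2149210774904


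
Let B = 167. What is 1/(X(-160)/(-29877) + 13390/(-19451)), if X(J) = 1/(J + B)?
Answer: -4067962689/2800390661 ≈ -1.4526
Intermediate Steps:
X(J) = 1/(167 + J) (X(J) = 1/(J + 167) = 1/(167 + J))
1/(X(-160)/(-29877) + 13390/(-19451)) = 1/(1/((167 - 160)*(-29877)) + 13390/(-19451)) = 1/(-1/29877/7 + 13390*(-1/19451)) = 1/((1/7)*(-1/29877) - 13390/19451) = 1/(-1/209139 - 13390/19451) = 1/(-2800390661/4067962689) = -4067962689/2800390661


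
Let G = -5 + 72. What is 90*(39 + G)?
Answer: 9540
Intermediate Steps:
G = 67
90*(39 + G) = 90*(39 + 67) = 90*106 = 9540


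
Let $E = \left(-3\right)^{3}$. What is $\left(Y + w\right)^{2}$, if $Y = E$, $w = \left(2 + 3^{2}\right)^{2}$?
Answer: $8836$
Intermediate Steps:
$w = 121$ ($w = \left(2 + 9\right)^{2} = 11^{2} = 121$)
$E = -27$
$Y = -27$
$\left(Y + w\right)^{2} = \left(-27 + 121\right)^{2} = 94^{2} = 8836$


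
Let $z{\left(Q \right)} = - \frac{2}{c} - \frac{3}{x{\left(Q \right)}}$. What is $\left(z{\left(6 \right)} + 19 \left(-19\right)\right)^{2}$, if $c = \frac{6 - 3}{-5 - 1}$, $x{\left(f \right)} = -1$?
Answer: $125316$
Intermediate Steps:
$c = - \frac{1}{2}$ ($c = \frac{3}{-6} = 3 \left(- \frac{1}{6}\right) = - \frac{1}{2} \approx -0.5$)
$z{\left(Q \right)} = 7$ ($z{\left(Q \right)} = - \frac{2}{- \frac{1}{2}} - \frac{3}{-1} = \left(-2\right) \left(-2\right) - -3 = 4 + 3 = 7$)
$\left(z{\left(6 \right)} + 19 \left(-19\right)\right)^{2} = \left(7 + 19 \left(-19\right)\right)^{2} = \left(7 - 361\right)^{2} = \left(-354\right)^{2} = 125316$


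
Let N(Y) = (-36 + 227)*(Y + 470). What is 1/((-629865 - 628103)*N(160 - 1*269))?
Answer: -1/86738151568 ≈ -1.1529e-11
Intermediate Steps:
N(Y) = 89770 + 191*Y (N(Y) = 191*(470 + Y) = 89770 + 191*Y)
1/((-629865 - 628103)*N(160 - 1*269)) = 1/((-629865 - 628103)*(89770 + 191*(160 - 1*269))) = 1/((-1257968)*(89770 + 191*(160 - 269))) = -1/(1257968*(89770 + 191*(-109))) = -1/(1257968*(89770 - 20819)) = -1/1257968/68951 = -1/1257968*1/68951 = -1/86738151568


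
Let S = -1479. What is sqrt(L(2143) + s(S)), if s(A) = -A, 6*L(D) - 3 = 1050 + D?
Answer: sqrt(18105)/3 ≈ 44.852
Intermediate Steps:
L(D) = 351/2 + D/6 (L(D) = 1/2 + (1050 + D)/6 = 1/2 + (175 + D/6) = 351/2 + D/6)
sqrt(L(2143) + s(S)) = sqrt((351/2 + (1/6)*2143) - 1*(-1479)) = sqrt((351/2 + 2143/6) + 1479) = sqrt(1598/3 + 1479) = sqrt(6035/3) = sqrt(18105)/3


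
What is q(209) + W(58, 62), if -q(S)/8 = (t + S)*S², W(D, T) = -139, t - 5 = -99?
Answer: -40186659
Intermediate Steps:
t = -94 (t = 5 - 99 = -94)
q(S) = -8*S²*(-94 + S) (q(S) = -8*(-94 + S)*S² = -8*S²*(-94 + S))
q(209) + W(58, 62) = 8*209²*(94 - 1*209) - 139 = 8*43681*(94 - 209) - 139 = 8*43681*(-115) - 139 = -40186520 - 139 = -40186659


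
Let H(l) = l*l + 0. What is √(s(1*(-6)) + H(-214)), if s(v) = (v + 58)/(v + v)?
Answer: 5*√16485/3 ≈ 213.99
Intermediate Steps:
H(l) = l² (H(l) = l² + 0 = l²)
s(v) = (58 + v)/(2*v) (s(v) = (58 + v)/((2*v)) = (58 + v)*(1/(2*v)) = (58 + v)/(2*v))
√(s(1*(-6)) + H(-214)) = √((58 + 1*(-6))/(2*((1*(-6)))) + (-214)²) = √((½)*(58 - 6)/(-6) + 45796) = √((½)*(-⅙)*52 + 45796) = √(-13/3 + 45796) = √(137375/3) = 5*√16485/3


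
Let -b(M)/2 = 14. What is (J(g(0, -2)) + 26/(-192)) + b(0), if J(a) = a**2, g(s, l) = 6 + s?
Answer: 755/96 ≈ 7.8646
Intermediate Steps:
b(M) = -28 (b(M) = -2*14 = -28)
(J(g(0, -2)) + 26/(-192)) + b(0) = ((6 + 0)**2 + 26/(-192)) - 28 = (6**2 + 26*(-1/192)) - 28 = (36 - 13/96) - 28 = 3443/96 - 28 = 755/96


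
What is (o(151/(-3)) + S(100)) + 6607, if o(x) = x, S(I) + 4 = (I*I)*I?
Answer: 3019658/3 ≈ 1.0066e+6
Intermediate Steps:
S(I) = -4 + I³ (S(I) = -4 + (I*I)*I = -4 + I²*I = -4 + I³)
(o(151/(-3)) + S(100)) + 6607 = (151/(-3) + (-4 + 100³)) + 6607 = (151*(-⅓) + (-4 + 1000000)) + 6607 = (-151/3 + 999996) + 6607 = 2999837/3 + 6607 = 3019658/3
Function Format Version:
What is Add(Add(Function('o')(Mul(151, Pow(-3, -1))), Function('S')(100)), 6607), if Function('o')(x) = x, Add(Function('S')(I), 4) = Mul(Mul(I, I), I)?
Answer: Rational(3019658, 3) ≈ 1.0066e+6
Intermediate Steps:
Function('S')(I) = Add(-4, Pow(I, 3)) (Function('S')(I) = Add(-4, Mul(Mul(I, I), I)) = Add(-4, Mul(Pow(I, 2), I)) = Add(-4, Pow(I, 3)))
Add(Add(Function('o')(Mul(151, Pow(-3, -1))), Function('S')(100)), 6607) = Add(Add(Mul(151, Pow(-3, -1)), Add(-4, Pow(100, 3))), 6607) = Add(Add(Mul(151, Rational(-1, 3)), Add(-4, 1000000)), 6607) = Add(Add(Rational(-151, 3), 999996), 6607) = Add(Rational(2999837, 3), 6607) = Rational(3019658, 3)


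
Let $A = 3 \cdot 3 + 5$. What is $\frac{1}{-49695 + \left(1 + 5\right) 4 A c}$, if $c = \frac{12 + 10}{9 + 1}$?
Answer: $- \frac{5}{244779} \approx -2.0427 \cdot 10^{-5}$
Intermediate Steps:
$A = 14$ ($A = 9 + 5 = 14$)
$c = \frac{11}{5}$ ($c = \frac{22}{10} = 22 \cdot \frac{1}{10} = \frac{11}{5} \approx 2.2$)
$\frac{1}{-49695 + \left(1 + 5\right) 4 A c} = \frac{1}{-49695 + \left(1 + 5\right) 4 \cdot 14 \cdot \frac{11}{5}} = \frac{1}{-49695 + 6 \cdot 4 \cdot 14 \cdot \frac{11}{5}} = \frac{1}{-49695 + 24 \cdot 14 \cdot \frac{11}{5}} = \frac{1}{-49695 + 336 \cdot \frac{11}{5}} = \frac{1}{-49695 + \frac{3696}{5}} = \frac{1}{- \frac{244779}{5}} = - \frac{5}{244779}$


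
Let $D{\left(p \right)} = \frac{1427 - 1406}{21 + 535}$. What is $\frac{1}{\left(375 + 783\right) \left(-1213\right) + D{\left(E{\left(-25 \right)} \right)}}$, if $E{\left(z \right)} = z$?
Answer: $- \frac{556}{780987603} \approx -7.1192 \cdot 10^{-7}$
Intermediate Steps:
$D{\left(p \right)} = \frac{21}{556}$
$\frac{1}{\left(375 + 783\right) \left(-1213\right) + D{\left(E{\left(-25 \right)} \right)}} = \frac{1}{\left(375 + 783\right) \left(-1213\right) + \frac{21}{556}} = \frac{1}{1158 \left(-1213\right) + \frac{21}{556}} = \frac{1}{-1404654 + \frac{21}{556}} = \frac{1}{- \frac{780987603}{556}} = - \frac{556}{780987603}$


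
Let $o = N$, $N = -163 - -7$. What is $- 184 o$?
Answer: $28704$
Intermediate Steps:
$N = -156$ ($N = -163 + 7 = -156$)
$o = -156$
$- 184 o = \left(-184\right) \left(-156\right) = 28704$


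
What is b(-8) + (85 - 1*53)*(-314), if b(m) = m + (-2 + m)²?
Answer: -9956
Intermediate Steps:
b(-8) + (85 - 1*53)*(-314) = (-8 + (-2 - 8)²) + (85 - 1*53)*(-314) = (-8 + (-10)²) + (85 - 53)*(-314) = (-8 + 100) + 32*(-314) = 92 - 10048 = -9956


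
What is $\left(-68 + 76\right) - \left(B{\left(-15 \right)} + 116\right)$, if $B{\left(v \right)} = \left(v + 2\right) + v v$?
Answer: $-320$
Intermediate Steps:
$B{\left(v \right)} = 2 + v + v^{2}$ ($B{\left(v \right)} = \left(2 + v\right) + v^{2} = 2 + v + v^{2}$)
$\left(-68 + 76\right) - \left(B{\left(-15 \right)} + 116\right) = \left(-68 + 76\right) - \left(\left(2 - 15 + \left(-15\right)^{2}\right) + 116\right) = 8 - \left(\left(2 - 15 + 225\right) + 116\right) = 8 - \left(212 + 116\right) = 8 - 328 = -320$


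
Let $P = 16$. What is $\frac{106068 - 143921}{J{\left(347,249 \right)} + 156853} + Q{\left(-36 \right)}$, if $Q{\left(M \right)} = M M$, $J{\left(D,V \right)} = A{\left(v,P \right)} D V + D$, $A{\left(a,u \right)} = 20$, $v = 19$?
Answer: $\frac{2443259107}{1885260} \approx 1296.0$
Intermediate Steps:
$J{\left(D,V \right)} = D + 20 D V$ ($J{\left(D,V \right)} = 20 D V + D = D + 20 D V$)
$Q{\left(M \right)} = M^{2}$
$\frac{106068 - 143921}{J{\left(347,249 \right)} + 156853} + Q{\left(-36 \right)} = \frac{106068 - 143921}{347 \left(1 + 20 \cdot 249\right) + 156853} + \left(-36\right)^{2} = - \frac{37853}{347 \left(1 + 4980\right) + 156853} + 1296 = - \frac{37853}{347 \cdot 4981 + 156853} + 1296 = - \frac{37853}{1728407 + 156853} + 1296 = - \frac{37853}{1885260} + 1296 = \frac{2443259107}{1885260}$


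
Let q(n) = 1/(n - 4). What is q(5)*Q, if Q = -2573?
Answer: -2573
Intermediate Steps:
q(n) = 1/(-4 + n)
q(5)*Q = -2573/(-4 + 5) = -2573/1 = 1*(-2573) = -2573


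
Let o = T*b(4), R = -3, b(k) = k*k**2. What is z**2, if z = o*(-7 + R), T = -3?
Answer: 3686400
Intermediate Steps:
b(k) = k**3
o = -192 (o = -3*4**3 = -3*64 = -192)
z = 1920 (z = -192*(-7 - 3) = -192*(-10) = 1920)
z**2 = 1920**2 = 3686400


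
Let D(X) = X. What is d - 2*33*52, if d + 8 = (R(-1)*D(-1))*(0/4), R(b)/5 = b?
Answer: -3440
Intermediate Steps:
R(b) = 5*b
d = -8 (d = -8 + ((5*(-1))*(-1))*(0/4) = -8 + (-5*(-1))*(0*(¼)) = -8 + 5*0 = -8 + 0 = -8)
d - 2*33*52 = -8 - 2*33*52 = -8 - 66*52 = -8 - 3432 = -3440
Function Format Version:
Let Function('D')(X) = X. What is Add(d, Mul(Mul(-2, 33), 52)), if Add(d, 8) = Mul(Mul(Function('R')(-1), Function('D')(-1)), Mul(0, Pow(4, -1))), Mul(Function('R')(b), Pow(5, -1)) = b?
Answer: -3440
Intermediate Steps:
Function('R')(b) = Mul(5, b)
d = -8 (d = Add(-8, Mul(Mul(Mul(5, -1), -1), Mul(0, Pow(4, -1)))) = Add(-8, Mul(Mul(-5, -1), Mul(0, Rational(1, 4)))) = Add(-8, Mul(5, 0)) = Add(-8, 0) = -8)
Add(d, Mul(Mul(-2, 33), 52)) = Add(-8, Mul(Mul(-2, 33), 52)) = Add(-8, Mul(-66, 52)) = Add(-8, -3432) = -3440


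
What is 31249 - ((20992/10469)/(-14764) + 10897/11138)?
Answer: 13448659161713959/430384337902 ≈ 31248.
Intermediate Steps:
31249 - ((20992/10469)/(-14764) + 10897/11138) = 31249 - ((20992*(1/10469))*(-1/14764) + 10897*(1/11138)) = 31249 - ((20992/10469)*(-1/14764) + 10897/11138) = 31249 - (-5248/38641079 + 10897/11138) = 31249 - 1*421013385639/430384337902 = 31249 - 421013385639/430384337902 = 13448659161713959/430384337902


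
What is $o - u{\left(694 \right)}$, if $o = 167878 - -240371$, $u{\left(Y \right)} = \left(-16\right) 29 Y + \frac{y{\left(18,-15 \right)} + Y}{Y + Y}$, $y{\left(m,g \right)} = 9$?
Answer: $\frac{1013607117}{1388} \approx 7.3026 \cdot 10^{5}$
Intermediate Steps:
$u{\left(Y \right)} = - 464 Y + \frac{9 + Y}{2 Y}$ ($u{\left(Y \right)} = \left(-16\right) 29 Y + \frac{9 + Y}{Y + Y} = - 464 Y + \frac{9 + Y}{2 Y}$)
$o = 408249$ ($o = 167878 + 240371 = 408249$)
$o - u{\left(694 \right)} = 408249 - \frac{9 - 694 \left(-1 + 928 \cdot 694\right)}{2 \cdot 694} = 408249 - \frac{1}{2} \cdot \frac{1}{694} \left(9 - 694 \left(-1 + 644032\right)\right) = 408249 - \frac{1}{2} \cdot \frac{1}{694} \left(9 - 694 \cdot 644031\right) = 408249 - \frac{1}{2} \cdot \frac{1}{694} \left(9 - 446957514\right) = 408249 - \frac{1}{2} \cdot \frac{1}{694} \left(-446957505\right) = 408249 - - \frac{446957505}{1388} = 408249 + \frac{446957505}{1388} = \frac{1013607117}{1388}$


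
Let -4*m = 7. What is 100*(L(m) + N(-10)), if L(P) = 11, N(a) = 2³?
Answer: 1900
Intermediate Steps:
m = -7/4 (m = -¼*7 = -7/4 ≈ -1.7500)
N(a) = 8
100*(L(m) + N(-10)) = 100*(11 + 8) = 100*19 = 1900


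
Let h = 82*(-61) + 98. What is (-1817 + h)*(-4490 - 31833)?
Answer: 244126883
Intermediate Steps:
h = -4904 (h = -5002 + 98 = -4904)
(-1817 + h)*(-4490 - 31833) = (-1817 - 4904)*(-4490 - 31833) = -6721*(-36323) = 244126883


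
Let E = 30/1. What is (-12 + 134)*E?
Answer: 3660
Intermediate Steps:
E = 30 (E = 30*1 = 30)
(-12 + 134)*E = (-12 + 134)*30 = 122*30 = 3660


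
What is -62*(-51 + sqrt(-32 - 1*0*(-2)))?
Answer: 3162 - 248*I*sqrt(2) ≈ 3162.0 - 350.73*I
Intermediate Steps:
-62*(-51 + sqrt(-32 - 1*0*(-2))) = -62*(-51 + sqrt(-32 + 0*(-2))) = -62*(-51 + sqrt(-32 + 0)) = -62*(-51 + sqrt(-32)) = -62*(-51 + 4*I*sqrt(2)) = 3162 - 248*I*sqrt(2)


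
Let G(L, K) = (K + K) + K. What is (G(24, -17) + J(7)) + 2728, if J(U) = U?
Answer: 2684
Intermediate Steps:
G(L, K) = 3*K (G(L, K) = 2*K + K = 3*K)
(G(24, -17) + J(7)) + 2728 = (3*(-17) + 7) + 2728 = (-51 + 7) + 2728 = -44 + 2728 = 2684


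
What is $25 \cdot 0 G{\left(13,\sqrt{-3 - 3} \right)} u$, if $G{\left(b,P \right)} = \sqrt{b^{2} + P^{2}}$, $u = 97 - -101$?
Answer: $0$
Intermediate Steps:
$u = 198$ ($u = 97 + 101 = 198$)
$G{\left(b,P \right)} = \sqrt{P^{2} + b^{2}}$
$25 \cdot 0 G{\left(13,\sqrt{-3 - 3} \right)} u = 25 \cdot 0 \sqrt{\left(\sqrt{-3 - 3}\right)^{2} + 13^{2}} \cdot 198 = 0 \sqrt{\left(\sqrt{-6}\right)^{2} + 169} \cdot 198 = 0 \sqrt{\left(i \sqrt{6}\right)^{2} + 169} \cdot 198 = 0 \sqrt{-6 + 169} \cdot 198 = 0 \sqrt{163} \cdot 198 = 0 \cdot 198 = 0$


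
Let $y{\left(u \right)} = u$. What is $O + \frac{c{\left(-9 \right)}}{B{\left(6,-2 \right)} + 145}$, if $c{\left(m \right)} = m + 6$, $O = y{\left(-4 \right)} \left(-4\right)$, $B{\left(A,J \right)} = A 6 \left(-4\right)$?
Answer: $13$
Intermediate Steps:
$B{\left(A,J \right)} = - 24 A$ ($B{\left(A,J \right)} = 6 A \left(-4\right) = - 24 A$)
$O = 16$ ($O = \left(-4\right) \left(-4\right) = 16$)
$c{\left(m \right)} = 6 + m$
$O + \frac{c{\left(-9 \right)}}{B{\left(6,-2 \right)} + 145} = 16 + \frac{6 - 9}{\left(-24\right) 6 + 145} = 16 - \frac{3}{-144 + 145} = 16 - \frac{3}{1} = 16 - 3 = 13$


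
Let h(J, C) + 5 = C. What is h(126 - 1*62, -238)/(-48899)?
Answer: 243/48899 ≈ 0.0049694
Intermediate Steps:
h(J, C) = -5 + C
h(126 - 1*62, -238)/(-48899) = (-5 - 238)/(-48899) = -243*(-1/48899) = 243/48899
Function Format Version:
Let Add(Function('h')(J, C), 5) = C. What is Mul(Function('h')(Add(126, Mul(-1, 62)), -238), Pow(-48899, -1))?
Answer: Rational(243, 48899) ≈ 0.0049694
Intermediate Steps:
Function('h')(J, C) = Add(-5, C)
Mul(Function('h')(Add(126, Mul(-1, 62)), -238), Pow(-48899, -1)) = Mul(Add(-5, -238), Pow(-48899, -1)) = Mul(-243, Rational(-1, 48899)) = Rational(243, 48899)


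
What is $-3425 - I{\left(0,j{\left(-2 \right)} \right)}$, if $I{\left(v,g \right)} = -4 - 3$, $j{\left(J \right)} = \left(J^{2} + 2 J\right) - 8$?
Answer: $-3418$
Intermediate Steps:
$j{\left(J \right)} = -8 + J^{2} + 2 J$
$I{\left(v,g \right)} = -7$ ($I{\left(v,g \right)} = -4 - 3 = -7$)
$-3425 - I{\left(0,j{\left(-2 \right)} \right)} = -3425 - -7 = -3425 + 7 = -3418$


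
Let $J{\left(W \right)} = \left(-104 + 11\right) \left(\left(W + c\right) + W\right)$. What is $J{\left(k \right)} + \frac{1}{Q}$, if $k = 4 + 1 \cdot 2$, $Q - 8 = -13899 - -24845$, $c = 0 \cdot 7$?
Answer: $- \frac{12224663}{10954} \approx -1116.0$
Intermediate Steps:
$c = 0$
$Q = 10954$ ($Q = 8 - -10946 = 8 + \left(-13899 + 24845\right) = 8 + 10946 = 10954$)
$k = 6$ ($k = 4 + 2 = 6$)
$J{\left(W \right)} = - 186 W$ ($J{\left(W \right)} = \left(-104 + 11\right) \left(\left(W + 0\right) + W\right) = - 93 \left(W + W\right) = - 93 \cdot 2 W = - 186 W$)
$J{\left(k \right)} + \frac{1}{Q} = \left(-186\right) 6 + \frac{1}{10954} = -1116 + \frac{1}{10954} = - \frac{12224663}{10954}$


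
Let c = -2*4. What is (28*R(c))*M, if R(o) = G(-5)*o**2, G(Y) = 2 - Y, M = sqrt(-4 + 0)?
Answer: 25088*I ≈ 25088.0*I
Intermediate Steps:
c = -8
M = 2*I (M = sqrt(-4) = 2*I ≈ 2.0*I)
R(o) = 7*o**2 (R(o) = (2 - 1*(-5))*o**2 = (2 + 5)*o**2 = 7*o**2)
(28*R(c))*M = (28*(7*(-8)**2))*(2*I) = (28*(7*64))*(2*I) = (28*448)*(2*I) = 12544*(2*I) = 25088*I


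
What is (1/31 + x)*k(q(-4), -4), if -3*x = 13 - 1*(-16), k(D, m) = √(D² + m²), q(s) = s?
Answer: -3584*√2/93 ≈ -54.500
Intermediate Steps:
x = -29/3 (x = -(13 - 1*(-16))/3 = -(13 + 16)/3 = -⅓*29 = -29/3 ≈ -9.6667)
(1/31 + x)*k(q(-4), -4) = (1/31 - 29/3)*√((-4)² + (-4)²) = (1/31 - 29/3)*√(16 + 16) = -3584*√2/93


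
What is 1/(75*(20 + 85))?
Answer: 1/7875 ≈ 0.00012698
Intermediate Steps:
1/(75*(20 + 85)) = 1/(75*105) = 1/7875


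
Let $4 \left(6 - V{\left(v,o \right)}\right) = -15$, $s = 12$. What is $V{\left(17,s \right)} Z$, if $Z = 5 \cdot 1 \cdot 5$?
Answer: $\frac{975}{4} \approx 243.75$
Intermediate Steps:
$V{\left(v,o \right)} = \frac{39}{4}$ ($V{\left(v,o \right)} = 6 - - \frac{15}{4} = 6 + \frac{15}{4} = \frac{39}{4}$)
$Z = 25$ ($Z = 5 \cdot 5 = 25$)
$V{\left(17,s \right)} Z = \frac{39}{4} \cdot 25 = \frac{975}{4}$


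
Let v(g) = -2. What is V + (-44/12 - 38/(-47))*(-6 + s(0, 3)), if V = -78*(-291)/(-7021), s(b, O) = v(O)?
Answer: 19435286/989961 ≈ 19.632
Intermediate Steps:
s(b, O) = -2
V = -22698/7021 (V = 22698*(-1/7021) = -22698/7021 ≈ -3.2329)
V + (-44/12 - 38/(-47))*(-6 + s(0, 3)) = -22698/7021 + (-44/12 - 38/(-47))*(-6 - 2) = -22698/7021 + (-44*1/12 - 38*(-1/47))*(-8) = -22698/7021 + (-11/3 + 38/47)*(-8) = -22698/7021 - 403/141*(-8) = -22698/7021 + 3224/141 = 19435286/989961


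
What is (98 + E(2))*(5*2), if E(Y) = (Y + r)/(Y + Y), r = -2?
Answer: 980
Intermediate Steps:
E(Y) = (-2 + Y)/(2*Y) (E(Y) = (Y - 2)/(Y + Y) = (-2 + Y)/((2*Y)) = (-2 + Y)*(1/(2*Y)) = (-2 + Y)/(2*Y))
(98 + E(2))*(5*2) = (98 + (½)*(-2 + 2)/2)*(5*2) = (98 + (½)*(½)*0)*10 = (98 + 0)*10 = 98*10 = 980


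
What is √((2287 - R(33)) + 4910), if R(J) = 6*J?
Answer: √6999 ≈ 83.660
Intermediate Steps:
√((2287 - R(33)) + 4910) = √((2287 - 6*33) + 4910) = √((2287 - 1*198) + 4910) = √((2287 - 198) + 4910) = √(2089 + 4910) = √6999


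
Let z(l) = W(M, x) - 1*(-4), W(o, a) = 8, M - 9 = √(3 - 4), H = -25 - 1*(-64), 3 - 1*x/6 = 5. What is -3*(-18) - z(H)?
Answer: 42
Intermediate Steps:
x = -12 (x = 18 - 6*5 = 18 - 30 = -12)
H = 39 (H = -25 + 64 = 39)
M = 9 + I (M = 9 + √(3 - 4) = 9 + √(-1) = 9 + I ≈ 9.0 + 1.0*I)
z(l) = 12 (z(l) = 8 - 1*(-4) = 8 + 4 = 12)
-3*(-18) - z(H) = -3*(-18) - 1*12 = 54 - 12 = 42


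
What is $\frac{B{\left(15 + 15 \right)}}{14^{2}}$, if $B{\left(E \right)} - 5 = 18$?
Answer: $\frac{23}{196} \approx 0.11735$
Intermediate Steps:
$B{\left(E \right)} = 23$ ($B{\left(E \right)} = 5 + 18 = 23$)
$\frac{B{\left(15 + 15 \right)}}{14^{2}} = \frac{23}{14^{2}} = \frac{23}{196}$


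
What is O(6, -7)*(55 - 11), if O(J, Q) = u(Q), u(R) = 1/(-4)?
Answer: -11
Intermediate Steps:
u(R) = -¼ (u(R) = 1*(-¼) = -¼)
O(J, Q) = -¼
O(6, -7)*(55 - 11) = -(55 - 11)/4 = -¼*44 = -11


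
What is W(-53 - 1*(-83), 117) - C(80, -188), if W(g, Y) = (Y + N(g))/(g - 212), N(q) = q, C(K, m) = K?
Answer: -2101/26 ≈ -80.808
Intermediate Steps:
W(g, Y) = (Y + g)/(-212 + g) (W(g, Y) = (Y + g)/(g - 212) = (Y + g)/(-212 + g))
W(-53 - 1*(-83), 117) - C(80, -188) = (117 + (-53 - 1*(-83)))/(-212 + (-53 - 1*(-83))) - 1*80 = (117 + (-53 + 83))/(-212 + (-53 + 83)) - 80 = (117 + 30)/(-212 + 30) - 80 = 147/(-182) - 80 = -1/182*147 - 80 = -21/26 - 80 = -2101/26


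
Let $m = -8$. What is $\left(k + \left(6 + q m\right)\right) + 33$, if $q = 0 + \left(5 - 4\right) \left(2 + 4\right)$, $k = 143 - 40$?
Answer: $94$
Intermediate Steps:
$k = 103$ ($k = 143 - 40 = 103$)
$q = 6$ ($q = 0 + 1 \cdot 6 = 0 + 6 = 6$)
$\left(k + \left(6 + q m\right)\right) + 33 = \left(103 + \left(6 + 6 \left(-8\right)\right)\right) + 33 = \left(103 + \left(6 - 48\right)\right) + 33 = \left(103 - 42\right) + 33 = 61 + 33 = 94$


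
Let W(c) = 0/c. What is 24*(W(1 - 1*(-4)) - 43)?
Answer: -1032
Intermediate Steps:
W(c) = 0
24*(W(1 - 1*(-4)) - 43) = 24*(0 - 43) = 24*(-43) = -1032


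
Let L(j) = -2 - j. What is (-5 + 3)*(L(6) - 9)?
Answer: 34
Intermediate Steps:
(-5 + 3)*(L(6) - 9) = (-5 + 3)*((-2 - 1*6) - 9) = -2*((-2 - 6) - 9) = -2*(-8 - 9) = -2*(-17) = 34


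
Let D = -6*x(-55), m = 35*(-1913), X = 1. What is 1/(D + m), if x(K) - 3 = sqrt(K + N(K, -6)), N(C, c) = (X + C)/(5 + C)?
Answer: -1674325/112134616753 + 60*I*sqrt(337)/112134616753 ≈ -1.4931e-5 + 9.8226e-9*I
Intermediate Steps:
N(C, c) = (1 + C)/(5 + C)
x(K) = 3 + sqrt(K + (1 + K)/(5 + K))
m = -66955
D = -18 - 12*I*sqrt(337)/5 (D = -6*(3 + sqrt((1 - 55 - 55*(5 - 55))/(5 - 55))) = -6*(3 + sqrt((1 - 55 - 55*(-50))/(-50))) = -6*(3 + sqrt(-(1 - 55 + 2750)/50)) = -6*(3 + sqrt(-1/50*2696)) = -6*(3 + sqrt(-1348/25)) = -6*(3 + 2*I*sqrt(337)/5) = -18 - 12*I*sqrt(337)/5 ≈ -18.0 - 44.058*I)
1/(D + m) = 1/((-18 - 12*I*sqrt(337)/5) - 66955) = 1/(-66973 - 12*I*sqrt(337)/5)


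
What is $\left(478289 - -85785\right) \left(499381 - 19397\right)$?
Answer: $270746494816$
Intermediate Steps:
$\left(478289 - -85785\right) \left(499381 - 19397\right) = \left(478289 + \left(-12283 + 98068\right)\right) 479984 = \left(478289 + 85785\right) 479984 = 564074 \cdot 479984 = 270746494816$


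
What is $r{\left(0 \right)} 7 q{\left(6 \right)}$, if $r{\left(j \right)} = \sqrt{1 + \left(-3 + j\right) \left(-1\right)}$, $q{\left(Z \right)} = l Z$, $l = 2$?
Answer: $168$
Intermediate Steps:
$q{\left(Z \right)} = 2 Z$
$r{\left(j \right)} = \sqrt{4 - j}$ ($r{\left(j \right)} = \sqrt{1 - \left(-3 + j\right)} = \sqrt{4 - j}$)
$r{\left(0 \right)} 7 q{\left(6 \right)} = \sqrt{4 - 0} \cdot 7 \cdot 2 \cdot 6 = \sqrt{4 + 0} \cdot 7 \cdot 12 = \sqrt{4} \cdot 7 \cdot 12 = 2 \cdot 7 \cdot 12 = 14 \cdot 12 = 168$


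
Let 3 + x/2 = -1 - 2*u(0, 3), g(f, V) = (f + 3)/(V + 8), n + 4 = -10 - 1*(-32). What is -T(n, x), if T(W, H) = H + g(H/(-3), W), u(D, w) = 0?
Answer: 607/78 ≈ 7.7821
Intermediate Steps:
n = 18 (n = -4 + (-10 - 1*(-32)) = -4 + (-10 + 32) = -4 + 22 = 18)
g(f, V) = (3 + f)/(8 + V)
x = -8 (x = -6 + 2*(-1 - 2*0) = -6 + 2*(-1 + 0) = -6 + 2*(-1) = -6 - 2 = -8)
T(W, H) = H + (3 - H/3)/(8 + W) (T(W, H) = H + (3 + H/(-3))/(8 + W) = H + (3 + H*(-⅓))/(8 + W) = H + (3 - H/3)/(8 + W))
-T(n, x) = -(3 - ⅓*(-8) - 8*(8 + 18))/(8 + 18) = -(3 + 8/3 - 8*26)/26 = -(3 + 8/3 - 208)/26 = -(-607)/(26*3) = -1*(-607/78) = 607/78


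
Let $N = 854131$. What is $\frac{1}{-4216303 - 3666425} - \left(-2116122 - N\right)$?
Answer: $\frac{23413696490183}{7882728} \approx 2.9703 \cdot 10^{6}$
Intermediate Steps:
$\frac{1}{-4216303 - 3666425} - \left(-2116122 - N\right) = \frac{1}{-4216303 - 3666425} - \left(-2116122 - 854131\right) = \frac{1}{-7882728} - \left(-2116122 - 854131\right) = - \frac{1}{7882728} - -2970253 = - \frac{1}{7882728} + 2970253 = \frac{23413696490183}{7882728}$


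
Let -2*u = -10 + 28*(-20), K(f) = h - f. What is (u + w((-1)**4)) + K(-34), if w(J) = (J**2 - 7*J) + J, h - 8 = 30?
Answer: 352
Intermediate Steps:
h = 38 (h = 8 + 30 = 38)
w(J) = J**2 - 6*J
K(f) = 38 - f
u = 285 (u = -(-10 + 28*(-20))/2 = -(-10 - 560)/2 = -1/2*(-570) = 285)
(u + w((-1)**4)) + K(-34) = (285 + (-1)**4*(-6 + (-1)**4)) + (38 - 1*(-34)) = (285 + 1*(-6 + 1)) + (38 + 34) = (285 + 1*(-5)) + 72 = (285 - 5) + 72 = 280 + 72 = 352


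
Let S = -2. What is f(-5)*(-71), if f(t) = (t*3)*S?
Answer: -2130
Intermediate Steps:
f(t) = -6*t (f(t) = (t*3)*(-2) = (3*t)*(-2) = -6*t)
f(-5)*(-71) = -6*(-5)*(-71) = 30*(-71) = -2130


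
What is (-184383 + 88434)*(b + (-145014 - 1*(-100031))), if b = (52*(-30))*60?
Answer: 13296900267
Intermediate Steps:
b = -93600 (b = -1560*60 = -93600)
(-184383 + 88434)*(b + (-145014 - 1*(-100031))) = (-184383 + 88434)*(-93600 + (-145014 - 1*(-100031))) = -95949*(-93600 + (-145014 + 100031)) = -95949*(-93600 - 44983) = -95949*(-138583) = 13296900267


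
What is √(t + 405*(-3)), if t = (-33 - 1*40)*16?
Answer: I*√2383 ≈ 48.816*I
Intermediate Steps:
t = -1168 (t = (-33 - 40)*16 = -73*16 = -1168)
√(t + 405*(-3)) = √(-1168 + 405*(-3)) = √(-1168 - 1215) = √(-2383) = I*√2383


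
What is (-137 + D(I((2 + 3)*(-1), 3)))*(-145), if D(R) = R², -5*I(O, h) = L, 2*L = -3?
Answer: 397039/20 ≈ 19852.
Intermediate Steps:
L = -3/2 (L = (½)*(-3) = -3/2 ≈ -1.5000)
I(O, h) = 3/10 (I(O, h) = -⅕*(-3/2) = 3/10)
(-137 + D(I((2 + 3)*(-1), 3)))*(-145) = (-137 + (3/10)²)*(-145) = (-137 + 9/100)*(-145) = -13691/100*(-145) = 397039/20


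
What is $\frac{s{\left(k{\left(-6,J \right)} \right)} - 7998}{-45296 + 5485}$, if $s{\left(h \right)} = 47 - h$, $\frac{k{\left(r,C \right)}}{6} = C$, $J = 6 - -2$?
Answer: $\frac{7999}{39811} \approx 0.20092$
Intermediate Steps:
$J = 8$ ($J = 6 + 2 = 8$)
$k{\left(r,C \right)} = 6 C$
$\frac{s{\left(k{\left(-6,J \right)} \right)} - 7998}{-45296 + 5485} = \frac{\left(47 - 6 \cdot 8\right) - 7998}{-45296 + 5485} = \frac{\left(47 - 48\right) - 7998}{-39811} = \left(\left(47 - 48\right) - 7998\right) \left(- \frac{1}{39811}\right) = \left(-1 - 7998\right) \left(- \frac{1}{39811}\right) = \left(-7999\right) \left(- \frac{1}{39811}\right) = \frac{7999}{39811}$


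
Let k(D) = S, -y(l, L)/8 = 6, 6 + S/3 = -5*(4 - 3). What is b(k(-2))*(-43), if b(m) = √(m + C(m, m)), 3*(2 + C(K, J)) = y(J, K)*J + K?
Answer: -43*√482 ≈ -944.04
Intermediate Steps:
S = -33 (S = -18 + 3*(-5*(4 - 3)) = -18 + 3*(-5*1) = -18 + 3*(-5) = -18 - 15 = -33)
y(l, L) = -48 (y(l, L) = -8*6 = -48)
k(D) = -33
C(K, J) = -2 - 16*J + K/3 (C(K, J) = -2 + (-48*J + K)/3 = -2 + (K - 48*J)/3 = -2 + (-16*J + K/3) = -2 - 16*J + K/3)
b(m) = √(-2 - 44*m/3) (b(m) = √(m + (-2 - 16*m + m/3)) = √(m + (-2 - 47*m/3)) = √(-2 - 44*m/3))
b(k(-2))*(-43) = (√(-18 - 132*(-33))/3)*(-43) = (√(-18 + 4356)/3)*(-43) = (√4338/3)*(-43) = ((3*√482)/3)*(-43) = √482*(-43) = -43*√482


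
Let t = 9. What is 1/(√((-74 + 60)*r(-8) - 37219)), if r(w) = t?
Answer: -I*√37345/37345 ≈ -0.0051747*I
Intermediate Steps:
r(w) = 9
1/(√((-74 + 60)*r(-8) - 37219)) = 1/(√((-74 + 60)*9 - 37219)) = 1/(√(-14*9 - 37219)) = 1/(√(-126 - 37219)) = 1/(√(-37345)) = 1/(I*√37345) = -I*√37345/37345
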